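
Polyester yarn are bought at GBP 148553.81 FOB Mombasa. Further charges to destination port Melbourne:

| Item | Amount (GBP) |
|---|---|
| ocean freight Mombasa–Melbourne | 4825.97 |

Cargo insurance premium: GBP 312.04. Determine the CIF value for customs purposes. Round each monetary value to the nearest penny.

CIF value: GBP 153691.82

CIF = FOB price + freight + insurance
CIF = 148553.81 + 4825.97 + 312.04 = 153691.82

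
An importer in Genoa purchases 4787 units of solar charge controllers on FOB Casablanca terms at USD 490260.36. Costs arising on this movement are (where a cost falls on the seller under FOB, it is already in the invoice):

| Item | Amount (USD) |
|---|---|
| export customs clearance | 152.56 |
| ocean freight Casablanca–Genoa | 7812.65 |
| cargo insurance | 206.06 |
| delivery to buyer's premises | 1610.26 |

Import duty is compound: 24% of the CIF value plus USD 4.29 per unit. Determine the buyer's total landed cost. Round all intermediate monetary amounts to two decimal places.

Total landed cost: USD 640012.54

FOB: the seller bears costs until goods are on board at the origin port; the buyer bears freight, insurance and all costs thereafter.
Already in the invoice (seller's account under FOB): export clearance — exclude.
CIF value = FOB price + freight + insurance = 490260.36 + 7812.65 + 206.06 = 498279.07
Ad valorem component: 498279.07 × 24% = 119586.98
Specific component: 4787 × 4.29 = 20536.23
Import duty = 119586.98 + 20536.23 = 140123.21
Buyer bears: freight 7812.65 + insurance 206.06 + delivery 1610.26 + duty 140123.21 = 149752.18
Landed cost = invoice 490260.36 + 149752.18 = 640012.54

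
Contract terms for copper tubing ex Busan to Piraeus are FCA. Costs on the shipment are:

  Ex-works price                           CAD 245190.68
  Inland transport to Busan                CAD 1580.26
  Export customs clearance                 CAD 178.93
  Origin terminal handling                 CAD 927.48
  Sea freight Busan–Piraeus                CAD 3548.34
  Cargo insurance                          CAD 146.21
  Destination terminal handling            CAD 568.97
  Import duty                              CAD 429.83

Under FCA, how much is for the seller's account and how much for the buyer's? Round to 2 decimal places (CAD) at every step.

FCA: the seller delivers export-cleared goods to the carrier; the buyer bears costs from that point.
Seller's account: goods 245190.68 + inland to port 1580.26 + export clearance 178.93 = 246949.87
Buyer's account: origin terminal 927.48 + freight 3548.34 + insurance 146.21 + destination terminal 568.97 + duty 429.83 = 5620.83

Seller: CAD 246949.87; buyer: CAD 5620.83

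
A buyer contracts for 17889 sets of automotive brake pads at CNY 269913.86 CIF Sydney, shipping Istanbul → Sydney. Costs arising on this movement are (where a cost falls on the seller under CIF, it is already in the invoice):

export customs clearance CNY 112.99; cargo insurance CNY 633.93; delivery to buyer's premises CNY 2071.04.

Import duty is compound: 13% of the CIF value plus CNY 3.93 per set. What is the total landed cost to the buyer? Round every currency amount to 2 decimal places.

CIF: the seller pays costs through ocean freight and marine insurance to the destination port.
Already in the invoice (seller's account under CIF): export clearance, insurance — exclude.
The CIF price already equals the CIF value: 269913.86
Ad valorem component: 269913.86 × 13% = 35088.80
Specific component: 17889 × 3.93 = 70303.77
Import duty = 35088.80 + 70303.77 = 105392.57
Buyer bears: delivery 2071.04 + duty 105392.57 = 107463.61
Landed cost = invoice 269913.86 + 107463.61 = 377377.47

Total landed cost: CNY 377377.47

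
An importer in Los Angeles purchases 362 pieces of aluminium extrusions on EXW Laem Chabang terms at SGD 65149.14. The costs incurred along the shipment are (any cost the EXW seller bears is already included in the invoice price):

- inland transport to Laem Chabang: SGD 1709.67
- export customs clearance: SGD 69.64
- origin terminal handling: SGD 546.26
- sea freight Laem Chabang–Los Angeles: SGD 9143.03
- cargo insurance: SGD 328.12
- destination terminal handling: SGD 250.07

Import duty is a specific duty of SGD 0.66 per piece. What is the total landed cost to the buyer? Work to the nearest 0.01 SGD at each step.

Total landed cost: SGD 77434.85

EXW: the seller makes goods available at their premises; the buyer bears all onward costs.
CIF value = EXW price + inland to port + export clearance + origin terminal + freight + insurance = 65149.14 + 1709.67 + 69.64 + 546.26 + 9143.03 + 328.12 = 76945.86
Import duty = 362 × 0.66 = 238.92
Buyer bears: inland to port 1709.67 + export clearance 69.64 + origin terminal 546.26 + freight 9143.03 + insurance 328.12 + destination terminal 250.07 + duty 238.92 = 12285.71
Landed cost = invoice 65149.14 + 12285.71 = 77434.85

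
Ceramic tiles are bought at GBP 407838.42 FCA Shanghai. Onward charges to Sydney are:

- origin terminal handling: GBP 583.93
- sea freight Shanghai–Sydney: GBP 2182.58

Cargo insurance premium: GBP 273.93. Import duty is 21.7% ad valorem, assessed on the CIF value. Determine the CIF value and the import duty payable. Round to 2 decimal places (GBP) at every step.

CIF = FCA price + pre-shipment costs + freight + insurance
CIF = 407838.42 + 583.93 + 2182.58 + 273.93 = 410878.86
Import duty = 410878.86 × 21.7% = 89160.71

CIF value: GBP 410878.86; import duty: GBP 89160.71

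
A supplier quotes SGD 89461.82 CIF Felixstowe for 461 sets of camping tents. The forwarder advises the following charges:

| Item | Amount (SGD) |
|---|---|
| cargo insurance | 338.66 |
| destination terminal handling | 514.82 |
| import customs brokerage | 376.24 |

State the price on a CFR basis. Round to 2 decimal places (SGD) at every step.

Not relevant to the conversion: brokerage, destination terminal — on the buyer under both terms; not part of either seller's price.
From CIF to CFR, the seller no longer bears: insurance.
CFR price = 89461.82 − 338.66 = 89123.16

CFR price: SGD 89123.16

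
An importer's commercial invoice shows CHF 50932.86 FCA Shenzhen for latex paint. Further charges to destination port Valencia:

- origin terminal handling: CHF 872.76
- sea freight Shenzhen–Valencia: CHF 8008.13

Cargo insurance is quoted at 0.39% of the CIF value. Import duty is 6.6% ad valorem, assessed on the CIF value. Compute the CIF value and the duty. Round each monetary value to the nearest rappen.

Let C be the CIF value. C = FCA price + pre-shipment costs + freight + 0.39% × C
C − 0.39% × C = 50932.86 + 872.76 + 8008.13
0.9961 × C = 59813.75
C = 59813.75 / 0.9961 = 60047.94
Insurance premium = 0.39% × 60047.94 = 234.19
Import duty = 60047.94 × 6.6% = 3963.16

CIF value: CHF 60047.94; import duty: CHF 3963.16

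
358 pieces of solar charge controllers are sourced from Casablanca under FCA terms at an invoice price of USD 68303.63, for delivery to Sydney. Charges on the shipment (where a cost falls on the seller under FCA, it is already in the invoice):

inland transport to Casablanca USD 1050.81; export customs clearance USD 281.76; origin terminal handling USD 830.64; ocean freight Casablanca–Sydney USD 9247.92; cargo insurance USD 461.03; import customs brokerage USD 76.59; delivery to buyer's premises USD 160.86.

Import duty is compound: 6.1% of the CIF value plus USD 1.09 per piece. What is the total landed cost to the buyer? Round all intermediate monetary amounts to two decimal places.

Total landed cost: USD 84280.33

FCA: the seller delivers export-cleared goods to the carrier; the buyer bears costs from that point.
Already in the invoice (seller's account under FCA): inland to port, export clearance — exclude.
CIF value = FCA price + origin terminal + freight + insurance = 68303.63 + 830.64 + 9247.92 + 461.03 = 78843.22
Ad valorem component: 78843.22 × 6.1% = 4809.44
Specific component: 358 × 1.09 = 390.22
Import duty = 4809.44 + 390.22 = 5199.66
Buyer bears: origin terminal 830.64 + freight 9247.92 + insurance 461.03 + brokerage 76.59 + delivery 160.86 + duty 5199.66 = 15976.70
Landed cost = invoice 68303.63 + 15976.70 = 84280.33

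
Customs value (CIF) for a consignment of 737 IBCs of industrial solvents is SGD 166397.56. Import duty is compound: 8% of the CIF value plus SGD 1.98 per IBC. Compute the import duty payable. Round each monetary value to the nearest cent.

Ad valorem component: 166397.56 × 8% = 13311.80
Specific component: 737 × 1.98 = 1459.26
Import duty = 13311.80 + 1459.26 = 14771.06

Import duty: SGD 14771.06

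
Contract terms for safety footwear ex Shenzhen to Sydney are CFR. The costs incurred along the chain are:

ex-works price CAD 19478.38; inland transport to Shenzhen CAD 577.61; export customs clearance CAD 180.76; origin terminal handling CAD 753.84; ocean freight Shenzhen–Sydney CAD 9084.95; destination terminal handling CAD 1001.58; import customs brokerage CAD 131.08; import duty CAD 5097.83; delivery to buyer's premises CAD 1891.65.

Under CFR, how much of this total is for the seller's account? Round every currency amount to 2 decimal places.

CFR: the seller pays costs through ocean freight to the destination port, but not insurance.
Seller's account: goods 19478.38 + inland to port 577.61 + export clearance 180.76 + origin terminal 753.84 + freight 9084.95 = 30075.54
Buyer's account: destination terminal 1001.58 + brokerage 131.08 + duty 5097.83 + delivery 1891.65 = 8122.14

Seller's account: CAD 30075.54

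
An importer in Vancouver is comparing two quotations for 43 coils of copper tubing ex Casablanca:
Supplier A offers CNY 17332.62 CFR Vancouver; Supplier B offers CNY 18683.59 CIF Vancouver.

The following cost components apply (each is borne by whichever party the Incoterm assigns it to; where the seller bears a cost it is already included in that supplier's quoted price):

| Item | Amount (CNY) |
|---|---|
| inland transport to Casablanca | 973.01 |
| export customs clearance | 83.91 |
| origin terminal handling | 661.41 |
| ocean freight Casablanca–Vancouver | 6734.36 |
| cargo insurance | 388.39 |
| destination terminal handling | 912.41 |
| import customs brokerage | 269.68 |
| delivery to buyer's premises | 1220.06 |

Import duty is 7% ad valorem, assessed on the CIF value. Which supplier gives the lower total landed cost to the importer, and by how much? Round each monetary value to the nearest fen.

Supplier A is cheaper by CNY 1029.96

Supplier A (CFR):
CIF value = CFR price + insurance = 17332.62 + 388.39 = 17721.01
Import duty = 17721.01 × 7% = 1240.47
Buyer bears (A): 388.39 + 912.41 + 269.68 + 1220.06 = 2790.54
Landed cost (A) = invoice 17332.62 + 2790.54 + duty 1240.47 = 21363.63
Supplier B (CIF):
The CIF price already equals the CIF value: 18683.59
Import duty = 18683.59 × 7% = 1307.85
Buyer bears (B): 912.41 + 269.68 + 1220.06 = 2402.15
Landed cost (B) = invoice 18683.59 + 2402.15 + duty 1307.85 = 22393.59
Difference = |21363.63 − 22393.59| = 1029.96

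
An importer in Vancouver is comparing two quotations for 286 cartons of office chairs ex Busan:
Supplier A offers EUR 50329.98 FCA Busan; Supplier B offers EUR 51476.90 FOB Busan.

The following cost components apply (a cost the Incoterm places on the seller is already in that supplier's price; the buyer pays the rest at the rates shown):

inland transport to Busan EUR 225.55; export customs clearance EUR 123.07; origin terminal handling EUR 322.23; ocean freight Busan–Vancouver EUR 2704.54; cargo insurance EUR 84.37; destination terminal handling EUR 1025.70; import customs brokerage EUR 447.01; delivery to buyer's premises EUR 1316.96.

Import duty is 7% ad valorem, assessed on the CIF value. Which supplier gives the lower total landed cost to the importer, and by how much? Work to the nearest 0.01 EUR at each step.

Supplier A (FCA):
CIF value = FCA price + origin terminal + freight + insurance = 50329.98 + 322.23 + 2704.54 + 84.37 = 53441.12
Import duty = 53441.12 × 7% = 3740.88
Buyer bears (A): 322.23 + 2704.54 + 84.37 + 1025.70 + 447.01 + 1316.96 = 5900.81
Landed cost (A) = invoice 50329.98 + 5900.81 + duty 3740.88 = 59971.67
Supplier B (FOB):
CIF value = FOB price + freight + insurance = 51476.90 + 2704.54 + 84.37 = 54265.81
Import duty = 54265.81 × 7% = 3798.61
Buyer bears (B): 2704.54 + 84.37 + 1025.70 + 447.01 + 1316.96 = 5578.58
Landed cost (B) = invoice 51476.90 + 5578.58 + duty 3798.61 = 60854.09
Difference = |59971.67 − 60854.09| = 882.42

Supplier A is cheaper by EUR 882.42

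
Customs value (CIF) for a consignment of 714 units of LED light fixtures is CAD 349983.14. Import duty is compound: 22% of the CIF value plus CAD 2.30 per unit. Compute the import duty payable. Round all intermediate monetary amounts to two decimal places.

Ad valorem component: 349983.14 × 22% = 76996.29
Specific component: 714 × 2.30 = 1642.20
Import duty = 76996.29 + 1642.20 = 78638.49

Import duty: CAD 78638.49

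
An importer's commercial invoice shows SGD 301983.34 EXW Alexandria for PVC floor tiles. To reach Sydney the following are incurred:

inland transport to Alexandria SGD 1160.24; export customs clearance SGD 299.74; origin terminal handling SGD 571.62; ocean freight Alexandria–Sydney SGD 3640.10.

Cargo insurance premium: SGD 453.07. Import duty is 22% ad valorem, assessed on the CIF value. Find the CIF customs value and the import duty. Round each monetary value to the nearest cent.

CIF value: SGD 308108.11; import duty: SGD 67783.78

CIF = EXW price + pre-shipment costs + freight + insurance
CIF = 301983.34 + 1160.24 + 299.74 + 571.62 + 3640.10 + 453.07 = 308108.11
Import duty = 308108.11 × 22% = 67783.78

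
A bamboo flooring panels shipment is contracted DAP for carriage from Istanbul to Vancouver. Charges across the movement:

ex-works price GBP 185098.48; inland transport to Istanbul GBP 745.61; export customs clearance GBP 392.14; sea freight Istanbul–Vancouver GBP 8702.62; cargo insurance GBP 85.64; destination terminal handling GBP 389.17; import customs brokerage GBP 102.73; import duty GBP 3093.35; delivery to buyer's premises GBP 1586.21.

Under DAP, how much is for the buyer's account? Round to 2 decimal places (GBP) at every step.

Buyer's account: GBP 3196.08

DAP: the seller bears all costs to the named destination except import duty and clearance.
Seller's account: goods 185098.48 + inland to port 745.61 + export clearance 392.14 + freight 8702.62 + insurance 85.64 + destination terminal 389.17 + delivery 1586.21 = 196999.87
Buyer's account: brokerage 102.73 + duty 3093.35 = 3196.08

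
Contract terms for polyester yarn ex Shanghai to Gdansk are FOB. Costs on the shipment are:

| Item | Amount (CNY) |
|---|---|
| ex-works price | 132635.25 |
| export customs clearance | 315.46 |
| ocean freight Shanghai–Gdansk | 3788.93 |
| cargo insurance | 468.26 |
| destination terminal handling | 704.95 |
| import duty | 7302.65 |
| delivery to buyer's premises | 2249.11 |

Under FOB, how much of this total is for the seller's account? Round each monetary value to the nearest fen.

Seller's account: CNY 132950.71

FOB: the seller bears costs until goods are on board at the origin port; the buyer bears freight, insurance and all costs thereafter.
Seller's account: goods 132635.25 + export clearance 315.46 = 132950.71
Buyer's account: freight 3788.93 + insurance 468.26 + destination terminal 704.95 + duty 7302.65 + delivery 2249.11 = 14513.90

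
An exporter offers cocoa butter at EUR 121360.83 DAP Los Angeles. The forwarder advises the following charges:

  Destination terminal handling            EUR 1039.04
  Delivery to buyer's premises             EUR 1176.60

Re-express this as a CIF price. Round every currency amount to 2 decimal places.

CIF price: EUR 119145.19

From DAP to CIF, the seller no longer bears: destination terminal, delivery.
CIF price = 121360.83 − 1039.04 − 1176.60 = 119145.19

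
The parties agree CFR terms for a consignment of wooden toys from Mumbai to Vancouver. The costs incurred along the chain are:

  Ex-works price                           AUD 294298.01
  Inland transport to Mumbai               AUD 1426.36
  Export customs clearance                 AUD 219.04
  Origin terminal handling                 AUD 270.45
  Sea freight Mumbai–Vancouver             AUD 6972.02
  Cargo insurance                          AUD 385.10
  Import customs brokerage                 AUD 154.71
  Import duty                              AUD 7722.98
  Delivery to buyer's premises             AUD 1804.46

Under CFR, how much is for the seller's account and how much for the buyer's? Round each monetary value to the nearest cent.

CFR: the seller pays costs through ocean freight to the destination port, but not insurance.
Seller's account: goods 294298.01 + inland to port 1426.36 + export clearance 219.04 + origin terminal 270.45 + freight 6972.02 = 303185.88
Buyer's account: insurance 385.10 + brokerage 154.71 + duty 7722.98 + delivery 1804.46 = 10067.25

Seller: AUD 303185.88; buyer: AUD 10067.25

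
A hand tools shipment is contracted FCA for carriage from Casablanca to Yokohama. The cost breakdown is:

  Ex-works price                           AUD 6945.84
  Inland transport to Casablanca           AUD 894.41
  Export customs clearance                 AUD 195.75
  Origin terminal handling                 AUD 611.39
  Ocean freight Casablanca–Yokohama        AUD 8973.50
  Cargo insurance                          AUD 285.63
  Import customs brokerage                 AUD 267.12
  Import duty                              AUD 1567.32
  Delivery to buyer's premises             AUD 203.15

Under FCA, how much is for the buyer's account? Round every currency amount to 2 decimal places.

Buyer's account: AUD 11908.11

FCA: the seller delivers export-cleared goods to the carrier; the buyer bears costs from that point.
Seller's account: goods 6945.84 + inland to port 894.41 + export clearance 195.75 = 8036.00
Buyer's account: origin terminal 611.39 + freight 8973.50 + insurance 285.63 + brokerage 267.12 + duty 1567.32 + delivery 203.15 = 11908.11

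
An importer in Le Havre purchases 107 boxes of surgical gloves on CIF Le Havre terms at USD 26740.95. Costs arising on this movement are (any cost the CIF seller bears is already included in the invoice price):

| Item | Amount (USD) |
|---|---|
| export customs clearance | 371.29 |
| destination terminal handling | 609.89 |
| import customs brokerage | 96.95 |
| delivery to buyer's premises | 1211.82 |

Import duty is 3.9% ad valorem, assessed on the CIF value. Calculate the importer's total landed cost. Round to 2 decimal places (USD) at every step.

CIF: the seller pays costs through ocean freight and marine insurance to the destination port.
Already in the invoice (seller's account under CIF): export clearance — exclude.
The CIF price already equals the CIF value: 26740.95
Import duty = 26740.95 × 3.9% = 1042.90
Buyer bears: destination terminal 609.89 + brokerage 96.95 + delivery 1211.82 + duty 1042.90 = 2961.56
Landed cost = invoice 26740.95 + 2961.56 = 29702.51

Total landed cost: USD 29702.51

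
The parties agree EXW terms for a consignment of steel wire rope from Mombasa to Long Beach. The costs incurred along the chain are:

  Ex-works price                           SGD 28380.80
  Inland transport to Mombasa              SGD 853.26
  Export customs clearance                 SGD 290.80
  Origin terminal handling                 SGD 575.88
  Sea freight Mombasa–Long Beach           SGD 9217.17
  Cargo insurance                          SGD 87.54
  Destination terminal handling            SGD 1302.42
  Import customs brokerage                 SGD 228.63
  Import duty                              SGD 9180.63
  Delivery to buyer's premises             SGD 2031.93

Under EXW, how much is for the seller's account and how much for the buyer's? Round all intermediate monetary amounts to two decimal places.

Seller: SGD 28380.80; buyer: SGD 23768.26

EXW: the seller makes goods available at their premises; the buyer bears all onward costs.
Seller's account: goods 28380.80 = 28380.80
Buyer's account: inland to port 853.26 + export clearance 290.80 + origin terminal 575.88 + freight 9217.17 + insurance 87.54 + destination terminal 1302.42 + brokerage 228.63 + duty 9180.63 + delivery 2031.93 = 23768.26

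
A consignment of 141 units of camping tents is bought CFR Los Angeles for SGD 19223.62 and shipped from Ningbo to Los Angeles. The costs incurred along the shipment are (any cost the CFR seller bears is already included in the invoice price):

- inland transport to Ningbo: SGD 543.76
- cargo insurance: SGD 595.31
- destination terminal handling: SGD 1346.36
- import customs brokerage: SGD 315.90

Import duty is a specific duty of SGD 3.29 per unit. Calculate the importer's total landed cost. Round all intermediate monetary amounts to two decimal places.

Total landed cost: SGD 21945.08

CFR: the seller pays costs through ocean freight to the destination port, but not insurance.
Already in the invoice (seller's account under CFR): inland to port — exclude.
CIF value = CFR price + insurance = 19223.62 + 595.31 = 19818.93
Import duty = 141 × 3.29 = 463.89
Buyer bears: insurance 595.31 + destination terminal 1346.36 + brokerage 315.90 + duty 463.89 = 2721.46
Landed cost = invoice 19223.62 + 2721.46 = 21945.08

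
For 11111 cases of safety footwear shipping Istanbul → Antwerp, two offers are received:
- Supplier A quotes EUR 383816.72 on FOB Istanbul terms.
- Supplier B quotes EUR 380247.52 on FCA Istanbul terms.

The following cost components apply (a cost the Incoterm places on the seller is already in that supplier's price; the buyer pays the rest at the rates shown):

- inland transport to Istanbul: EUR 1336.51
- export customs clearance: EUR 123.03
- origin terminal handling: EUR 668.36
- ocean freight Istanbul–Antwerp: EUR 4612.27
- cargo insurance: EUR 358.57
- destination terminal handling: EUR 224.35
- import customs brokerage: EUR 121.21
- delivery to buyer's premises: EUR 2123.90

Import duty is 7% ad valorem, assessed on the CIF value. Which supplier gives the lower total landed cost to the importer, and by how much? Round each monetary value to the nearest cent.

Supplier B is cheaper by EUR 3103.90

Supplier A (FOB):
CIF value = FOB price + freight + insurance = 383816.72 + 4612.27 + 358.57 = 388787.56
Import duty = 388787.56 × 7% = 27215.13
Buyer bears (A): 4612.27 + 358.57 + 224.35 + 121.21 + 2123.90 = 7440.30
Landed cost (A) = invoice 383816.72 + 7440.30 + duty 27215.13 = 418472.15
Supplier B (FCA):
CIF value = FCA price + origin terminal + freight + insurance = 380247.52 + 668.36 + 4612.27 + 358.57 = 385886.72
Import duty = 385886.72 × 7% = 27012.07
Buyer bears (B): 668.36 + 4612.27 + 358.57 + 224.35 + 121.21 + 2123.90 = 8108.66
Landed cost (B) = invoice 380247.52 + 8108.66 + duty 27012.07 = 415368.25
Difference = |418472.15 − 415368.25| = 3103.90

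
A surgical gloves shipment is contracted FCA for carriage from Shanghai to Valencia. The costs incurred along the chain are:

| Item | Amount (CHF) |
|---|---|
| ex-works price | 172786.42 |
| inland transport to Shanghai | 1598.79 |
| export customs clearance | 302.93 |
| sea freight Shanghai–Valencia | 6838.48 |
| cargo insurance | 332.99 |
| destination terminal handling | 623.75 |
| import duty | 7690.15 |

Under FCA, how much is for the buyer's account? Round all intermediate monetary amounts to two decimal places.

FCA: the seller delivers export-cleared goods to the carrier; the buyer bears costs from that point.
Seller's account: goods 172786.42 + inland to port 1598.79 + export clearance 302.93 = 174688.14
Buyer's account: freight 6838.48 + insurance 332.99 + destination terminal 623.75 + duty 7690.15 = 15485.37

Buyer's account: CHF 15485.37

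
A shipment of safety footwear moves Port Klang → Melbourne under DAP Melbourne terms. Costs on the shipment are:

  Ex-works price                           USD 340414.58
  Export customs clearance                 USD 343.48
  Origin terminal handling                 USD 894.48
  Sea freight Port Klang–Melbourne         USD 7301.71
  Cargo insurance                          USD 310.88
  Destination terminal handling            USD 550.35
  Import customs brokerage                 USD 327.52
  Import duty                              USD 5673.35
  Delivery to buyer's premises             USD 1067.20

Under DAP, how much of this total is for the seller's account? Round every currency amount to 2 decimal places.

Seller's account: USD 350882.68

DAP: the seller bears all costs to the named destination except import duty and clearance.
Seller's account: goods 340414.58 + export clearance 343.48 + origin terminal 894.48 + freight 7301.71 + insurance 310.88 + destination terminal 550.35 + delivery 1067.20 = 350882.68
Buyer's account: brokerage 327.52 + duty 5673.35 = 6000.87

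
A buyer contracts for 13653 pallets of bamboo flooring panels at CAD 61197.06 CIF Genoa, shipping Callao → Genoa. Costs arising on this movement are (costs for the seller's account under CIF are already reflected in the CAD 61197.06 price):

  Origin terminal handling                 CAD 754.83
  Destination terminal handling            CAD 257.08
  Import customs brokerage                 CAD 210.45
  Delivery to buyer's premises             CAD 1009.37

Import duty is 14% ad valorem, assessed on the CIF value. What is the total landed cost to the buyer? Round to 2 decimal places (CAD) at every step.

Total landed cost: CAD 71241.55

CIF: the seller pays costs through ocean freight and marine insurance to the destination port.
Already in the invoice (seller's account under CIF): origin terminal — exclude.
The CIF price already equals the CIF value: 61197.06
Import duty = 61197.06 × 14% = 8567.59
Buyer bears: destination terminal 257.08 + brokerage 210.45 + delivery 1009.37 + duty 8567.59 = 10044.49
Landed cost = invoice 61197.06 + 10044.49 = 71241.55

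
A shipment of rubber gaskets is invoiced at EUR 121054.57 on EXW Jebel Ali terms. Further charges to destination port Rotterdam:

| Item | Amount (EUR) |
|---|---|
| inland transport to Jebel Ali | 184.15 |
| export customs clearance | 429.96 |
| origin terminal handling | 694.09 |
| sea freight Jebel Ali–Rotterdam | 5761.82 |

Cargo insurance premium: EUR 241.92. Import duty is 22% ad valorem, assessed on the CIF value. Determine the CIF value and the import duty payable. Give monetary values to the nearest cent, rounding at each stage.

CIF = EXW price + pre-shipment costs + freight + insurance
CIF = 121054.57 + 184.15 + 429.96 + 694.09 + 5761.82 + 241.92 = 128366.51
Import duty = 128366.51 × 22% = 28240.63

CIF value: EUR 128366.51; import duty: EUR 28240.63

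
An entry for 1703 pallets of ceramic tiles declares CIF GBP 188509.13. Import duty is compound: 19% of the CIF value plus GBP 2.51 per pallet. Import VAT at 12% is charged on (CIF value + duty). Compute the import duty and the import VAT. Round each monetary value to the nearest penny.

Ad valorem component: 188509.13 × 19% = 35816.73
Specific component: 1703 × 2.51 = 4274.53
Import duty = 35816.73 + 4274.53 = 40091.26
VAT base = CIF + duty = 188509.13 + 40091.26 = 228600.39
Import VAT = 228600.39 × 12% = 27432.05

Import duty: GBP 40091.26; import VAT: GBP 27432.05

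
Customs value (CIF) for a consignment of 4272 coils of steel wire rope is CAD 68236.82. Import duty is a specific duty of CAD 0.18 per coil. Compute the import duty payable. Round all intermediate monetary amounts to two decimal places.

Import duty: CAD 768.96

Import duty = 4272 × 0.18 = 768.96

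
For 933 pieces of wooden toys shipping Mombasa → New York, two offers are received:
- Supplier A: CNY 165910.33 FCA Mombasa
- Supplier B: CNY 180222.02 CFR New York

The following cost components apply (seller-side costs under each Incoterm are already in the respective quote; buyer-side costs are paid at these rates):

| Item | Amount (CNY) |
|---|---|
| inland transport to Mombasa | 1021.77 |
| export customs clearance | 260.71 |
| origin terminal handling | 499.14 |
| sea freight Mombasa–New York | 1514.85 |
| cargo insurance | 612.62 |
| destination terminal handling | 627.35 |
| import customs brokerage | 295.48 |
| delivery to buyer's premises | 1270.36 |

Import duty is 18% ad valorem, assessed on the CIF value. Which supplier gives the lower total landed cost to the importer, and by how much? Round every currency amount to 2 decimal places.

Supplier A is cheaper by CNY 14511.29

Supplier A (FCA):
CIF value = FCA price + origin terminal + freight + insurance = 165910.33 + 499.14 + 1514.85 + 612.62 = 168536.94
Import duty = 168536.94 × 18% = 30336.65
Buyer bears (A): 499.14 + 1514.85 + 612.62 + 627.35 + 295.48 + 1270.36 = 4819.80
Landed cost (A) = invoice 165910.33 + 4819.80 + duty 30336.65 = 201066.78
Supplier B (CFR):
CIF value = CFR price + insurance = 180222.02 + 612.62 = 180834.64
Import duty = 180834.64 × 18% = 32550.24
Buyer bears (B): 612.62 + 627.35 + 295.48 + 1270.36 = 2805.81
Landed cost (B) = invoice 180222.02 + 2805.81 + duty 32550.24 = 215578.07
Difference = |201066.78 − 215578.07| = 14511.29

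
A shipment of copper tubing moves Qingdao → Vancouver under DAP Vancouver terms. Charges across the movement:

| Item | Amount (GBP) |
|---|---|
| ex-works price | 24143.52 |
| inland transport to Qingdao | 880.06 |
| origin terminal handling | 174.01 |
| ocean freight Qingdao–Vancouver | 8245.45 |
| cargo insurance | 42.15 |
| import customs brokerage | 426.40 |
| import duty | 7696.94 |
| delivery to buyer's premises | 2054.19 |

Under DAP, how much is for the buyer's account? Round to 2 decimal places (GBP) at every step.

Buyer's account: GBP 8123.34

DAP: the seller bears all costs to the named destination except import duty and clearance.
Seller's account: goods 24143.52 + inland to port 880.06 + origin terminal 174.01 + freight 8245.45 + insurance 42.15 + delivery 2054.19 = 35539.38
Buyer's account: brokerage 426.40 + duty 7696.94 = 8123.34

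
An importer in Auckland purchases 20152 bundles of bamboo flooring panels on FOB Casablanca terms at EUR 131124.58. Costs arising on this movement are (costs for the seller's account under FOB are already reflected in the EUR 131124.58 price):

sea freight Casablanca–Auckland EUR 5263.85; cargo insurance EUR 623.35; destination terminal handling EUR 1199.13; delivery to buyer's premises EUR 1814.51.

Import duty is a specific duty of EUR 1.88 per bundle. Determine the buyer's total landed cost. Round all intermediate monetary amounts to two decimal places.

FOB: the seller bears costs until goods are on board at the origin port; the buyer bears freight, insurance and all costs thereafter.
CIF value = FOB price + freight + insurance = 131124.58 + 5263.85 + 623.35 = 137011.78
Import duty = 20152 × 1.88 = 37885.76
Buyer bears: freight 5263.85 + insurance 623.35 + destination terminal 1199.13 + delivery 1814.51 + duty 37885.76 = 46786.60
Landed cost = invoice 131124.58 + 46786.60 = 177911.18

Total landed cost: EUR 177911.18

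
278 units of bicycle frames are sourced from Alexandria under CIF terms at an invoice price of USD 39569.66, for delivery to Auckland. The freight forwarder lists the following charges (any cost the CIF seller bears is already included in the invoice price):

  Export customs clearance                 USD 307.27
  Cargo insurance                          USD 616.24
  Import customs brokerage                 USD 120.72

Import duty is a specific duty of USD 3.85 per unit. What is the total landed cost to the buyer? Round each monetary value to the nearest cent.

Total landed cost: USD 40760.68

CIF: the seller pays costs through ocean freight and marine insurance to the destination port.
Already in the invoice (seller's account under CIF): export clearance, insurance — exclude.
The CIF price already equals the CIF value: 39569.66
Import duty = 278 × 3.85 = 1070.30
Buyer bears: brokerage 120.72 + duty 1070.30 = 1191.02
Landed cost = invoice 39569.66 + 1191.02 = 40760.68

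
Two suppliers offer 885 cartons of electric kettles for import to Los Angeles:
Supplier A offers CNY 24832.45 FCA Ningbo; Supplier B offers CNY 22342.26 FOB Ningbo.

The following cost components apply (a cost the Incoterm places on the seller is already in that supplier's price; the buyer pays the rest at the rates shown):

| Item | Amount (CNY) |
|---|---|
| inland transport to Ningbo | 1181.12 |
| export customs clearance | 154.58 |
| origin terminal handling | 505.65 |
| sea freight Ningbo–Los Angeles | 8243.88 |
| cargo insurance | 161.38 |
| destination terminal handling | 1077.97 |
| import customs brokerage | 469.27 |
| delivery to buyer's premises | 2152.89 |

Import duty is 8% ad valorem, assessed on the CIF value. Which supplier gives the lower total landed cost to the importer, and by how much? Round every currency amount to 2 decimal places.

Supplier A (FCA):
CIF value = FCA price + origin terminal + freight + insurance = 24832.45 + 505.65 + 8243.88 + 161.38 = 33743.36
Import duty = 33743.36 × 8% = 2699.47
Buyer bears (A): 505.65 + 8243.88 + 161.38 + 1077.97 + 469.27 + 2152.89 = 12611.04
Landed cost (A) = invoice 24832.45 + 12611.04 + duty 2699.47 = 40142.96
Supplier B (FOB):
CIF value = FOB price + freight + insurance = 22342.26 + 8243.88 + 161.38 = 30747.52
Import duty = 30747.52 × 8% = 2459.80
Buyer bears (B): 8243.88 + 161.38 + 1077.97 + 469.27 + 2152.89 = 12105.39
Landed cost (B) = invoice 22342.26 + 12105.39 + duty 2459.80 = 36907.45
Difference = |40142.96 − 36907.45| = 3235.51

Supplier B is cheaper by CNY 3235.51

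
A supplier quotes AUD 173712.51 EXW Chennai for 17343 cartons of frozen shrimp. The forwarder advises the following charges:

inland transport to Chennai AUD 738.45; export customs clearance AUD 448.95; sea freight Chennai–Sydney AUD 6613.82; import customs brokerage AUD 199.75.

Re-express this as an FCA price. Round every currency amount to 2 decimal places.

Not relevant to the conversion: freight, brokerage — on the buyer under both terms; not part of either seller's price.
From EXW to FCA, the seller additionally bears: inland to port, export clearance.
FCA price = 173712.51 + 738.45 + 448.95 = 174899.91

FCA price: AUD 174899.91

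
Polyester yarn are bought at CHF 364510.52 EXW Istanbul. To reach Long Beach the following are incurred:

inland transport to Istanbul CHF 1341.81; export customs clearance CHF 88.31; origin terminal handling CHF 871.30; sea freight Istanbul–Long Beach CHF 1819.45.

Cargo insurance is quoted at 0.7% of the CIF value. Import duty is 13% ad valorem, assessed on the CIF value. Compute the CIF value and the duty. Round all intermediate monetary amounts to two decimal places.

CIF value: CHF 371230.00; import duty: CHF 48259.90

Let C be the CIF value. C = EXW price + pre-shipment costs + freight + 0.7% × C
C − 0.7% × C = 364510.52 + 1341.81 + 88.31 + 871.30 + 1819.45
0.993 × C = 368631.39
C = 368631.39 / 0.993 = 371230.00
Insurance premium = 0.7% × 371230.00 = 2598.61
Import duty = 371230.00 × 13% = 48259.90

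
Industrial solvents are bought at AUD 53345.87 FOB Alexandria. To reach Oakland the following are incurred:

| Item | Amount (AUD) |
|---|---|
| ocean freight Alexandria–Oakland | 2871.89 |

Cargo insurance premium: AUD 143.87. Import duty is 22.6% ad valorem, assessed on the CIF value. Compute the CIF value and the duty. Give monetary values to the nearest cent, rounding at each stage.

CIF value: AUD 56361.63; import duty: AUD 12737.73

CIF = FOB price + freight + insurance
CIF = 53345.87 + 2871.89 + 143.87 = 56361.63
Import duty = 56361.63 × 22.6% = 12737.73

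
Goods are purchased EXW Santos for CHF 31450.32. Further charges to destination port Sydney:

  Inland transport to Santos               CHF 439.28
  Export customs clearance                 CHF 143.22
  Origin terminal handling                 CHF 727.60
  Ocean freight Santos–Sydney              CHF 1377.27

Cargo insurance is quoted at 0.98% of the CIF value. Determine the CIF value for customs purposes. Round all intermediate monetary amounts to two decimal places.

Let C be the CIF value. C = EXW price + pre-shipment costs + freight + 0.98% × C
C − 0.98% × C = 31450.32 + 439.28 + 143.22 + 727.60 + 1377.27
0.9902 × C = 34137.69
C = 34137.69 / 0.9902 = 34475.55
Insurance premium = 0.98% × 34475.55 = 337.86

CIF value: CHF 34475.55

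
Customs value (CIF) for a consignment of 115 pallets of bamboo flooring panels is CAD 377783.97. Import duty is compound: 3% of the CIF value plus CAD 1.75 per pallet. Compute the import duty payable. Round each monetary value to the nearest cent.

Ad valorem component: 377783.97 × 3% = 11333.52
Specific component: 115 × 1.75 = 201.25
Import duty = 11333.52 + 201.25 = 11534.77

Import duty: CAD 11534.77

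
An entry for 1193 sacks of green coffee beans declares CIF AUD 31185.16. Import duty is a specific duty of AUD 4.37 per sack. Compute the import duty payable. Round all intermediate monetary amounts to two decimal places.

Import duty: AUD 5213.41

Import duty = 1193 × 4.37 = 5213.41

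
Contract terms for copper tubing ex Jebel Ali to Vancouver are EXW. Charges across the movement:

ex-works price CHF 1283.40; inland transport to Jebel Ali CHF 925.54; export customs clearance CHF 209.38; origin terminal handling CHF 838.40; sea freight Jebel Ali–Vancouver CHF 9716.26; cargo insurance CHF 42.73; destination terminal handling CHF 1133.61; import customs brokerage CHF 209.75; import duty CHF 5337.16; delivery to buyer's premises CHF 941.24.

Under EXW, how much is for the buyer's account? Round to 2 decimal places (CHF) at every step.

Buyer's account: CHF 19354.07

EXW: the seller makes goods available at their premises; the buyer bears all onward costs.
Seller's account: goods 1283.40 = 1283.40
Buyer's account: inland to port 925.54 + export clearance 209.38 + origin terminal 838.40 + freight 9716.26 + insurance 42.73 + destination terminal 1133.61 + brokerage 209.75 + duty 5337.16 + delivery 941.24 = 19354.07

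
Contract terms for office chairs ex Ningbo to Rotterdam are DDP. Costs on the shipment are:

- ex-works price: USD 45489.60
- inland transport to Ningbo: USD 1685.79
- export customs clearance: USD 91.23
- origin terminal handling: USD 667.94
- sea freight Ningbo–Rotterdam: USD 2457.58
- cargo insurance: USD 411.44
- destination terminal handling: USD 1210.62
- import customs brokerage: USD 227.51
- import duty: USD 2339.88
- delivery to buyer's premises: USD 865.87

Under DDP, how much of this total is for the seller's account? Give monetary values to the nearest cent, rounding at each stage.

Seller's account: USD 55447.46

DDP: the seller bears all costs including import duty.
Seller's account: goods 45489.60 + inland to port 1685.79 + export clearance 91.23 + origin terminal 667.94 + freight 2457.58 + insurance 411.44 + destination terminal 1210.62 + brokerage 227.51 + duty 2339.88 + delivery 865.87 = 55447.46
Buyer's account: 0.00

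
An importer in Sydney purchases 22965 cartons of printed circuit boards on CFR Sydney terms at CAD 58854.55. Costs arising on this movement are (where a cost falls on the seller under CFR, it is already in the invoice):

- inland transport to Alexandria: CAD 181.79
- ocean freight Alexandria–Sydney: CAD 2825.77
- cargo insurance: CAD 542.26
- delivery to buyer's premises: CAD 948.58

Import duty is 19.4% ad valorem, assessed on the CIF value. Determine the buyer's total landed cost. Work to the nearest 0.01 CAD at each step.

CFR: the seller pays costs through ocean freight to the destination port, but not insurance.
Already in the invoice (seller's account under CFR): inland to port, freight — exclude.
CIF value = CFR price + insurance = 58854.55 + 542.26 = 59396.81
Import duty = 59396.81 × 19.4% = 11522.98
Buyer bears: insurance 542.26 + delivery 948.58 + duty 11522.98 = 13013.82
Landed cost = invoice 58854.55 + 13013.82 = 71868.37

Total landed cost: CAD 71868.37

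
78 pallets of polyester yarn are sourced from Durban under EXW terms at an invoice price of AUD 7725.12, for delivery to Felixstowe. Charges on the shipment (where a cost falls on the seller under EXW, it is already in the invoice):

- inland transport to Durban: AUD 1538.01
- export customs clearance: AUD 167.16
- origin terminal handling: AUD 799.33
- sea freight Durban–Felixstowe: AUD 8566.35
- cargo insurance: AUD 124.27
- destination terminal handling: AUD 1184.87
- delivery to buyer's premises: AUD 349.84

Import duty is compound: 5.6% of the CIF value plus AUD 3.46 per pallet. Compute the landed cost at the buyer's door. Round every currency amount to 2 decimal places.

Total landed cost: AUD 21784.36

EXW: the seller makes goods available at their premises; the buyer bears all onward costs.
CIF value = EXW price + inland to port + export clearance + origin terminal + freight + insurance = 7725.12 + 1538.01 + 167.16 + 799.33 + 8566.35 + 124.27 = 18920.24
Ad valorem component: 18920.24 × 5.6% = 1059.53
Specific component: 78 × 3.46 = 269.88
Import duty = 1059.53 + 269.88 = 1329.41
Buyer bears: inland to port 1538.01 + export clearance 167.16 + origin terminal 799.33 + freight 8566.35 + insurance 124.27 + destination terminal 1184.87 + delivery 349.84 + duty 1329.41 = 14059.24
Landed cost = invoice 7725.12 + 14059.24 = 21784.36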